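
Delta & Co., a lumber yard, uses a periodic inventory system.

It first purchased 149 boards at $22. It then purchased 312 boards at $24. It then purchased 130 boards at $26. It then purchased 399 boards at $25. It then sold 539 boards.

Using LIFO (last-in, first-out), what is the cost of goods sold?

COGS = $13,595

Sale 1 (539) [LIFO — newest first]: 399 @ $25 + 130 @ $26 + 10 @ $24 = $13,595
Ending inventory: 149 @ $22 + 302 @ $24 = $10,526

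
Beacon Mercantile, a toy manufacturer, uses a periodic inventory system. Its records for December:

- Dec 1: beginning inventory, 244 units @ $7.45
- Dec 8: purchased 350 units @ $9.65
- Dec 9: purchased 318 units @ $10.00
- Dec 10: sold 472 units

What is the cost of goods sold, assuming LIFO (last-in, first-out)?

COGS = $4,666.10

Dec 10, 472 sold [LIFO — newest first]: 318 @ $10.00 + 154 @ $9.65 = $4,666.10
Ending inventory: 244 @ $7.45 + 196 @ $9.65 = $3,709.20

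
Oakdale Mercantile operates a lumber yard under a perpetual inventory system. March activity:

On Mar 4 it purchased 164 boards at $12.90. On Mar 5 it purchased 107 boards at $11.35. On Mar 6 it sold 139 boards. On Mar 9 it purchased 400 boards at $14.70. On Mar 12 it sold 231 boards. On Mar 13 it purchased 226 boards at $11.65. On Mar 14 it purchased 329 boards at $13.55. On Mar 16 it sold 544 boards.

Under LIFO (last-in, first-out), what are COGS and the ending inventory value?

COGS = $11,985.65; ending inventory = $4,315.25

Mar 6, 139 sold [LIFO — newest first]: 107 @ $11.35 + 32 @ $12.90 = $1,627.25
Mar 12, 231 sold [LIFO — newest first]: 231 @ $14.70 = $3,395.70
Mar 16, 544 sold [LIFO — newest first]: 329 @ $13.55 + 215 @ $11.65 = $6,962.70
Total COGS = $1,627.25 + $3,395.70 + $6,962.70 = $11,985.65
Ending inventory: 132 @ $12.90 + 169 @ $14.70 + 11 @ $11.65 = $4,315.25
Check: goods available $16,300.90 = COGS $11,985.65 + ending $4,315.25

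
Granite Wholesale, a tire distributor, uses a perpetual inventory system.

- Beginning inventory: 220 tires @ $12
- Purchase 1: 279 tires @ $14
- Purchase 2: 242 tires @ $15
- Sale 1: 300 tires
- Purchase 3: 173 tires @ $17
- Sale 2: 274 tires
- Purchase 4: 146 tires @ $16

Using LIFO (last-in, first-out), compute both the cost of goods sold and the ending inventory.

Sale 1 (300) [LIFO — newest first]: 242 @ $15 + 58 @ $14 = $4,442
Sale 2 (274) [LIFO — newest first]: 173 @ $17 + 101 @ $14 = $4,355
Total COGS = $4,442 + $4,355 = $8,797
Ending inventory: 220 @ $12 + 120 @ $14 + 146 @ $16 = $6,656

COGS = $8,797; ending inventory = $6,656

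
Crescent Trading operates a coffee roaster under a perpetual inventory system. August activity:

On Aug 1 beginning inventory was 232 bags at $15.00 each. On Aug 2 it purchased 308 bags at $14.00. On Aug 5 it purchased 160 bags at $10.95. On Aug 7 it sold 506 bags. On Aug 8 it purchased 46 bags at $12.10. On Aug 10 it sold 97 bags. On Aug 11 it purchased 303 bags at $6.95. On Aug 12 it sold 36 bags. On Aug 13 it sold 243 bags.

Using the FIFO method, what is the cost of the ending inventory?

Aug 7, 506 sold [FIFO — oldest first]: 232 @ $15.00 + 274 @ $14.00 = $7,316.00
Aug 10, 97 sold [FIFO — oldest first]: 34 @ $14.00 + 63 @ $10.95 = $1,165.85
Aug 12, 36 sold [FIFO — oldest first]: 36 @ $10.95 = $394.20
Aug 13, 243 sold [FIFO — oldest first]: 61 @ $10.95 + 46 @ $12.10 + 136 @ $6.95 = $2,169.75
Total COGS = $7,316.00 + $1,165.85 + $394.20 + $2,169.75 = $11,045.80
Ending inventory: 167 @ $6.95 = $1,160.65

Ending inventory = $1,160.65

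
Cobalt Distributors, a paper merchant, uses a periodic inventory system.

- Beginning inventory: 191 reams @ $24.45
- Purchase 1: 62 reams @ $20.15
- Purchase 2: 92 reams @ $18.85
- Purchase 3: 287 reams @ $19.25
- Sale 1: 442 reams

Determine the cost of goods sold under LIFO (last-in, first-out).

Sale 1 (442) [LIFO — newest first]: 287 @ $19.25 + 92 @ $18.85 + 62 @ $20.15 + 1 @ $24.45 = $8,532.70
Ending inventory: 190 @ $24.45 = $4,645.50

COGS = $8,532.70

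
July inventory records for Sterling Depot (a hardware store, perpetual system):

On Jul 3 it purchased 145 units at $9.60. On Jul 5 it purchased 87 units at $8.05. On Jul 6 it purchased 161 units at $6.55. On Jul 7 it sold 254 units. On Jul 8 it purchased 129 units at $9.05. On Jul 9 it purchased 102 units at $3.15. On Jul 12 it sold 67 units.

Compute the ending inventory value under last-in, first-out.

Jul 7, 254 sold [LIFO — newest first]: 161 @ $6.55 + 87 @ $8.05 + 6 @ $9.60 = $1,812.50
Jul 12, 67 sold [LIFO — newest first]: 67 @ $3.15 = $211.05
Total COGS = $1,812.50 + $211.05 = $2,023.55
Ending inventory: 139 @ $9.60 + 129 @ $9.05 + 35 @ $3.15 = $2,612.10
Check: goods available $4,635.65 = COGS $2,023.55 + ending $2,612.10

Ending inventory = $2,612.10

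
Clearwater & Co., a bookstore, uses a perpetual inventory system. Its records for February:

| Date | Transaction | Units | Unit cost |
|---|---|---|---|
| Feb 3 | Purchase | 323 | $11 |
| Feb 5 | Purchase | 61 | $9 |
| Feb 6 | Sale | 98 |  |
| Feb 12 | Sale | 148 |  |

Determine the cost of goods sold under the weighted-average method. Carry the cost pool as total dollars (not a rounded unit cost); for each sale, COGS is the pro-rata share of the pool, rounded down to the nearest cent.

COGS = $2,627.84

After Feb 3: 323 on hand, pool $3,553.00 (≈ $11.0000 each)
After Feb 5: 384 on hand, pool $4,102.00 (≈ $10.6823 each)
Feb 6, sell 98: 98/384 × $4,102.00 → $1,046.86
Feb 12, sell 148: 148/286 × $3,055.14 → $1,580.98
Total COGS = $1,046.86 + $1,580.98 = $2,627.84
Ending inventory (cost pool remaining) = $1,474.16
Check: goods available $4,102.00 = COGS $2,627.84 + ending $1,474.16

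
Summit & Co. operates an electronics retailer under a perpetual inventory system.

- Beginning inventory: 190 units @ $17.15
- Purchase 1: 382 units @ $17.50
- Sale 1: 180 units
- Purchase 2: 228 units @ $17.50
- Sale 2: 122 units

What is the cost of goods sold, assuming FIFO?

Sale 1 (180) [FIFO — oldest first]: 180 @ $17.15 = $3,087.00
Sale 2 (122) [FIFO — oldest first]: 10 @ $17.15 + 112 @ $17.50 = $2,131.50
Total COGS = $3,087.00 + $2,131.50 = $5,218.50
Ending inventory: 270 @ $17.50 + 228 @ $17.50 = $8,715.00

COGS = $5,218.50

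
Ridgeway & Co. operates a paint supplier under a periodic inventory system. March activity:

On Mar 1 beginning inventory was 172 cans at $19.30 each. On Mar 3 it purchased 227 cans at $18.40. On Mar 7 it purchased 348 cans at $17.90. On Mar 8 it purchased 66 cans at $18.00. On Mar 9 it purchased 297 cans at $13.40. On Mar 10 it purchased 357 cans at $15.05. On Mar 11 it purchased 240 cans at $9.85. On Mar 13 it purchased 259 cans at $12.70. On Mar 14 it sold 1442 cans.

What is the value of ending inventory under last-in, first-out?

Mar 14, 1442 sold [LIFO — newest first]: 259 @ $12.70 + 240 @ $9.85 + 357 @ $15.05 + 297 @ $13.40 + 66 @ $18.00 + 223 @ $17.90 = $20,185.65
Ending inventory: 172 @ $19.30 + 227 @ $18.40 + 125 @ $17.90 = $9,733.90

Ending inventory = $9,733.90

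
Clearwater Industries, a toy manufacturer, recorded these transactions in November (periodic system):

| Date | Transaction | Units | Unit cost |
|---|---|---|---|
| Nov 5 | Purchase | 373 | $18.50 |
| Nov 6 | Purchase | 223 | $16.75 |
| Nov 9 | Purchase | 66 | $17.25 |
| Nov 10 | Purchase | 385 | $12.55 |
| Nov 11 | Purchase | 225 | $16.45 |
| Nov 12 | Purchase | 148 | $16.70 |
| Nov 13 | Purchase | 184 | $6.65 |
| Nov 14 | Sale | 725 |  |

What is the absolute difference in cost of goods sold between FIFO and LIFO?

FIFO COGS: 373 @ $18.50 + 223 @ $16.75 + 66 @ $17.25 + 63 @ $12.55 = $12,564.90
LIFO COGS: 184 @ $6.65 + 148 @ $16.70 + 225 @ $16.45 + 168 @ $12.55 = $9,504.85
Difference = |$12,564.90 − $9,504.85| = $3,060.05

$3,060.05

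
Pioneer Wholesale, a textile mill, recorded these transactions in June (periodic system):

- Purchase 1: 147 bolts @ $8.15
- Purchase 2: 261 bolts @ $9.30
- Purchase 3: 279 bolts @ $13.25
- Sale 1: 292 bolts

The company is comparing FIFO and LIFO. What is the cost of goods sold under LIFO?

FIFO COGS: 147 @ $8.15 + 145 @ $9.30 = $2,546.55
LIFO COGS: 279 @ $13.25 + 13 @ $9.30 = $3,817.65

COGS = $3,817.65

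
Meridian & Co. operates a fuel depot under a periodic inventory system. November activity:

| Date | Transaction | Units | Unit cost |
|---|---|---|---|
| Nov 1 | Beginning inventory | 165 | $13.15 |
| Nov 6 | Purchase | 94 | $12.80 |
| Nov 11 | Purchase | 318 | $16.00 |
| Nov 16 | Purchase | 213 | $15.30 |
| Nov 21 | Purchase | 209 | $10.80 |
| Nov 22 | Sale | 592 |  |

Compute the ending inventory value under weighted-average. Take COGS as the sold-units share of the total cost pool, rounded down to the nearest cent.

Nov 22, sell 592: 592/999 × $13,977.05 → $8,282.69
Ending inventory (cost pool remaining) = $5,694.36
Check: goods available $13,977.05 = COGS $8,282.69 + ending $5,694.36

Ending inventory = $5,694.36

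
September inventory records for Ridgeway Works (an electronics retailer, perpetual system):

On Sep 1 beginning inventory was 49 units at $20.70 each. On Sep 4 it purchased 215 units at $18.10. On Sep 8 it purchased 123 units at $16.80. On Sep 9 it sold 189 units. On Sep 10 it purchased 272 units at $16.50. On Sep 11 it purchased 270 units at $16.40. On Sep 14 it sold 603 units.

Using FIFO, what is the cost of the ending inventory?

Ending inventory = $2,246.80

Sep 9, 189 sold [FIFO — oldest first]: 49 @ $20.70 + 140 @ $18.10 = $3,548.30
Sep 14, 603 sold [FIFO — oldest first]: 75 @ $18.10 + 123 @ $16.80 + 272 @ $16.50 + 133 @ $16.40 = $10,093.10
Total COGS = $3,548.30 + $10,093.10 = $13,641.40
Ending inventory: 137 @ $16.40 = $2,246.80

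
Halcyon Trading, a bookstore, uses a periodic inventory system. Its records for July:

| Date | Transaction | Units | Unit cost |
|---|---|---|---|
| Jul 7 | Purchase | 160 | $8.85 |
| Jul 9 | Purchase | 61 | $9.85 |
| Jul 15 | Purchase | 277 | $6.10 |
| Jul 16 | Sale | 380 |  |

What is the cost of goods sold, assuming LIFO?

COGS = $2,662.25

Jul 16, 380 sold [LIFO — newest first]: 277 @ $6.10 + 61 @ $9.85 + 42 @ $8.85 = $2,662.25
Ending inventory: 118 @ $8.85 = $1,044.30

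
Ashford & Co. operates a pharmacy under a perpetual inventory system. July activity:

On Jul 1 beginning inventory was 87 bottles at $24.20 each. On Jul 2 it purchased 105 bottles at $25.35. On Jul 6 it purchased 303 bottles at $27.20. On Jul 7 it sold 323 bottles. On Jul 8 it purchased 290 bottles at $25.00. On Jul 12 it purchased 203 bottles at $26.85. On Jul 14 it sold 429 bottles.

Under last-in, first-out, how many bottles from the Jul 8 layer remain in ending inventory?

Jul 7, 323 sold [LIFO — newest first]: 303 @ $27.20 + 20 @ $25.35 = $8,748.60
Jul 14, 429 sold [LIFO — newest first]: 203 @ $26.85 + 226 @ $25.00 = $11,100.55
Total COGS = $8,748.60 + $11,100.55 = $19,849.15
Ending inventory: 87 @ $24.20 + 85 @ $25.35 + 64 @ $25.00 = $5,860.15
Check: goods available $25,709.30 = COGS $19,849.15 + ending $5,860.15

64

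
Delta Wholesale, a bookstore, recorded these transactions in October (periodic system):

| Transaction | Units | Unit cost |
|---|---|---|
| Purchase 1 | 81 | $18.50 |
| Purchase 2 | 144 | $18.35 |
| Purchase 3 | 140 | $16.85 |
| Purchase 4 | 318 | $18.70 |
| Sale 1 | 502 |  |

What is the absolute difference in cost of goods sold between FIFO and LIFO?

FIFO COGS: 81 @ $18.50 + 144 @ $18.35 + 140 @ $16.85 + 137 @ $18.70 = $9,061.80
LIFO COGS: 318 @ $18.70 + 140 @ $16.85 + 44 @ $18.35 = $9,113.00
Difference = |$9,061.80 − $9,113.00| = $51.20

$51.20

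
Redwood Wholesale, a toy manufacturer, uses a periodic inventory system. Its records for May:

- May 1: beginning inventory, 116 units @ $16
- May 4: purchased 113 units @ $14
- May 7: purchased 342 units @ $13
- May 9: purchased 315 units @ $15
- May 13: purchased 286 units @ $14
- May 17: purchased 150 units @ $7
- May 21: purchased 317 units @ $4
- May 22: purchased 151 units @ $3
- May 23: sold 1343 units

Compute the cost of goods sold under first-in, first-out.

COGS = $17,747

May 23, 1343 sold [FIFO — oldest first]: 116 @ $16 + 113 @ $14 + 342 @ $13 + 315 @ $15 + 286 @ $14 + 150 @ $7 + 21 @ $4 = $17,747
Ending inventory: 296 @ $4 + 151 @ $3 = $1,637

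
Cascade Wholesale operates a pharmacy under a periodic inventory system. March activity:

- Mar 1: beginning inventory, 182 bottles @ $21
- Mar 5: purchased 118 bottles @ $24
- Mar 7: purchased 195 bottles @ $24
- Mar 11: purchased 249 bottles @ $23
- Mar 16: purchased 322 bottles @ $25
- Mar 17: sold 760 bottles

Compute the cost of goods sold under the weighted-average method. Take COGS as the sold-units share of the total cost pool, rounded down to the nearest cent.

Mar 17, sell 760: 760/1066 × $25,111.00 → $17,902.77
Ending inventory (cost pool remaining) = $7,208.23
Check: goods available $25,111.00 = COGS $17,902.77 + ending $7,208.23

COGS = $17,902.77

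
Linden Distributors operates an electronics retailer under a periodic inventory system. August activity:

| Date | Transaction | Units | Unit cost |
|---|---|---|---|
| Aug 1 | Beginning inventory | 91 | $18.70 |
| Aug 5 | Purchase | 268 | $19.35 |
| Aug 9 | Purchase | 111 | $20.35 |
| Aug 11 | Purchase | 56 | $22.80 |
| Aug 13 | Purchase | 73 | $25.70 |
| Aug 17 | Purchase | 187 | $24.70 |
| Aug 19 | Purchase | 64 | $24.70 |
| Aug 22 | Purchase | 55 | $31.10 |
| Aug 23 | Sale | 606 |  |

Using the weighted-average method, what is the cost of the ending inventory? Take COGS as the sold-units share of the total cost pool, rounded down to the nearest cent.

Ending inventory = $6,676.94

Aug 23, sell 606: 606/905 × $20,209.45 → $13,532.51
Ending inventory (cost pool remaining) = $6,676.94
Check: goods available $20,209.45 = COGS $13,532.51 + ending $6,676.94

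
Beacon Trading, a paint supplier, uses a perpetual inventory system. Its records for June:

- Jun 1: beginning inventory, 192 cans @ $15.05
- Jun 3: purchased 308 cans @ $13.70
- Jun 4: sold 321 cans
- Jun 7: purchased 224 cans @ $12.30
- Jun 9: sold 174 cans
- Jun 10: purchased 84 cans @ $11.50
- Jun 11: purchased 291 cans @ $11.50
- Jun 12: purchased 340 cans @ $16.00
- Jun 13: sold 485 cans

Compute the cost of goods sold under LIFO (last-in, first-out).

COGS = $13,662.95

Jun 4, 321 sold [LIFO — newest first]: 308 @ $13.70 + 13 @ $15.05 = $4,415.25
Jun 9, 174 sold [LIFO — newest first]: 174 @ $12.30 = $2,140.20
Jun 13, 485 sold [LIFO — newest first]: 340 @ $16.00 + 145 @ $11.50 = $7,107.50
Total COGS = $4,415.25 + $2,140.20 + $7,107.50 = $13,662.95
Ending inventory: 179 @ $15.05 + 50 @ $12.30 + 84 @ $11.50 + 146 @ $11.50 = $5,953.95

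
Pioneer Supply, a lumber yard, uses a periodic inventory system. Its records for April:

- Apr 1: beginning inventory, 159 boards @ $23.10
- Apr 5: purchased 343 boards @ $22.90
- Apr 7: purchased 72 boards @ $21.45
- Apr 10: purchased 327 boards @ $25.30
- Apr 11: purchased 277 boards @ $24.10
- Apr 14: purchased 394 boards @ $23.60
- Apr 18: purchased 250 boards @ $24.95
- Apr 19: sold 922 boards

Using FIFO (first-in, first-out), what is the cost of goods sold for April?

Apr 19, 922 sold [FIFO — oldest first]: 159 @ $23.10 + 343 @ $22.90 + 72 @ $21.45 + 327 @ $25.30 + 21 @ $24.10 = $21,851.20
Ending inventory: 256 @ $24.10 + 394 @ $23.60 + 250 @ $24.95 = $21,705.50

COGS = $21,851.20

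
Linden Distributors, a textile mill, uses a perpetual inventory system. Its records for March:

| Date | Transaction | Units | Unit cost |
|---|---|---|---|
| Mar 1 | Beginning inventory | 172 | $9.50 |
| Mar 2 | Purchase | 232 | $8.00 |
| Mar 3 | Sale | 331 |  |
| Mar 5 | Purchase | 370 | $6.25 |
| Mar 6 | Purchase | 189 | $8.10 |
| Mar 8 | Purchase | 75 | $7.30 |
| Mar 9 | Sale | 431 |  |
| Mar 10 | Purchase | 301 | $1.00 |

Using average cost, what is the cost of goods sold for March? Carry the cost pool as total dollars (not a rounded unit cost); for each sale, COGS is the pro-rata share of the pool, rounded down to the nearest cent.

After Mar 1: 172 on hand, pool $1,634.00 (≈ $9.5000 each)
After Mar 2: 404 on hand, pool $3,490.00 (≈ $8.6386 each)
Mar 3, sell 331: 331/404 × $3,490.00 → $2,859.38
After Mar 5: 443 on hand, pool $2,943.12 (≈ $6.6436 each)
After Mar 6: 632 on hand, pool $4,474.02 (≈ $7.0791 each)
After Mar 8: 707 on hand, pool $5,021.52 (≈ $7.1026 each)
Mar 9, sell 431: 431/707 × $5,021.52 → $3,061.20
After Mar 10: 577 on hand, pool $2,261.32 (≈ $3.9191 each)
Total COGS = $2,859.38 + $3,061.20 = $5,920.58
Ending inventory (cost pool remaining) = $2,261.32

COGS = $5,920.58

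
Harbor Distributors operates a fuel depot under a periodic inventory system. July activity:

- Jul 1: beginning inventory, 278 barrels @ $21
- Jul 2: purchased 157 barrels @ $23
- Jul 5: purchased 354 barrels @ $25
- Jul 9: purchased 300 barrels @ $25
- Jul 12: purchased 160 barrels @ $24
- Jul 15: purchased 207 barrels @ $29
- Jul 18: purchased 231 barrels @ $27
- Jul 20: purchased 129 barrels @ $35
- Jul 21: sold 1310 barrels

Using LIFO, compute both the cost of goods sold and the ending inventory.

COGS = $35,170; ending inventory = $11,224

Jul 21, 1310 sold [LIFO — newest first]: 129 @ $35 + 231 @ $27 + 207 @ $29 + 160 @ $24 + 300 @ $25 + 283 @ $25 = $35,170
Ending inventory: 278 @ $21 + 157 @ $23 + 71 @ $25 = $11,224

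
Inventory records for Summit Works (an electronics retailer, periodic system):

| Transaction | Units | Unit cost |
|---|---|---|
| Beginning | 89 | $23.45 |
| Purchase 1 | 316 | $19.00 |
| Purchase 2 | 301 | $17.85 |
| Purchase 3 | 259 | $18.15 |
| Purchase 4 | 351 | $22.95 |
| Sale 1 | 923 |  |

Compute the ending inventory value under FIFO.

Ending inventory = $8,817.75

Sale 1 (923) [FIFO — oldest first]: 89 @ $23.45 + 316 @ $19.00 + 301 @ $17.85 + 217 @ $18.15 = $17,402.45
Ending inventory: 42 @ $18.15 + 351 @ $22.95 = $8,817.75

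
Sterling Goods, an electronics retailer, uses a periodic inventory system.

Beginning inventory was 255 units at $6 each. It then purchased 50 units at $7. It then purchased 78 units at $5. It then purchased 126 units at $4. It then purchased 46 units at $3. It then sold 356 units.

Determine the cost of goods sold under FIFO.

Sale 1 (356) [FIFO — oldest first]: 255 @ $6 + 50 @ $7 + 51 @ $5 = $2,135
Ending inventory: 27 @ $5 + 126 @ $4 + 46 @ $3 = $777

COGS = $2,135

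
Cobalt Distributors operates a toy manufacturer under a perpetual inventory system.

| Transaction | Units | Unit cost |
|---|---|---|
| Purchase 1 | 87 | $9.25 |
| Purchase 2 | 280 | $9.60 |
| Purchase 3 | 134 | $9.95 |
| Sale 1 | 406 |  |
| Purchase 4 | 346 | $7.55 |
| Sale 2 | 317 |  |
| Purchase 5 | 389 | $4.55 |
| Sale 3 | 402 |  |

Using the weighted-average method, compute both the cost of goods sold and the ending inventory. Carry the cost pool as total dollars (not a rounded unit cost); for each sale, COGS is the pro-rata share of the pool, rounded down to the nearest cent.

After Purchase 1: 87 on hand, pool $804.75 (≈ $9.2500 each)
After Purchase 2: 367 on hand, pool $3,492.75 (≈ $9.5170 each)
After Purchase 3: 501 on hand, pool $4,826.05 (≈ $9.6328 each)
Sale 1, sell 406: 406/501 × $4,826.05 → $3,910.93
After Purchase 4: 441 on hand, pool $3,527.42 (≈ $7.9987 each)
Sale 2, sell 317: 317/441 × $3,527.42 → $2,535.58
After Purchase 5: 513 on hand, pool $2,761.79 (≈ $5.3836 each)
Sale 3, sell 402: 402/513 × $2,761.79 → $2,164.20
Total COGS = $3,910.93 + $2,535.58 + $2,164.20 = $8,610.71
Ending inventory (cost pool remaining) = $597.59
Check: goods available $9,208.30 = COGS $8,610.71 + ending $597.59

COGS = $8,610.71; ending inventory = $597.59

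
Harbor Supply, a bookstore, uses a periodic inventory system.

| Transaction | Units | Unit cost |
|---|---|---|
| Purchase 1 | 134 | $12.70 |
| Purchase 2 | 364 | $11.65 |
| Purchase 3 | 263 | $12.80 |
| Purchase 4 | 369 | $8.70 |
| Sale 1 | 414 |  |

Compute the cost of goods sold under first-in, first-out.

COGS = $4,963.80

Sale 1 (414) [FIFO — oldest first]: 134 @ $12.70 + 280 @ $11.65 = $4,963.80
Ending inventory: 84 @ $11.65 + 263 @ $12.80 + 369 @ $8.70 = $7,555.30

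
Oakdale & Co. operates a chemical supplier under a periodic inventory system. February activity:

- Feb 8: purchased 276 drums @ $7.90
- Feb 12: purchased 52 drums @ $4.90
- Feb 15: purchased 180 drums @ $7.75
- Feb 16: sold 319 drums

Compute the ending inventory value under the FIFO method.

Ending inventory = $1,439.10

Feb 16, 319 sold [FIFO — oldest first]: 276 @ $7.90 + 43 @ $4.90 = $2,391.10
Ending inventory: 9 @ $4.90 + 180 @ $7.75 = $1,439.10
Check: goods available $3,830.20 = COGS $2,391.10 + ending $1,439.10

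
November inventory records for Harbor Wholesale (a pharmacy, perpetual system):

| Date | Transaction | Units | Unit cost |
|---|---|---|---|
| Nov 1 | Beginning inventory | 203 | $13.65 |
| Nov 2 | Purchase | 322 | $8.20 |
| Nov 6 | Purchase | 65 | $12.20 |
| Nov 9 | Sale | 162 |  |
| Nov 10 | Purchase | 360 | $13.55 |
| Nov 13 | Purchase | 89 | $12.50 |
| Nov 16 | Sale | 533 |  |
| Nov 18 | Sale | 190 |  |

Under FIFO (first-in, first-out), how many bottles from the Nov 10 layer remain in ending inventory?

65

Nov 9, 162 sold [FIFO — oldest first]: 162 @ $13.65 = $2,211.30
Nov 16, 533 sold [FIFO — oldest first]: 41 @ $13.65 + 322 @ $8.20 + 65 @ $12.20 + 105 @ $13.55 = $5,415.80
Nov 18, 190 sold [FIFO — oldest first]: 190 @ $13.55 = $2,574.50
Total COGS = $2,211.30 + $5,415.80 + $2,574.50 = $10,201.60
Ending inventory: 65 @ $13.55 + 89 @ $12.50 = $1,993.25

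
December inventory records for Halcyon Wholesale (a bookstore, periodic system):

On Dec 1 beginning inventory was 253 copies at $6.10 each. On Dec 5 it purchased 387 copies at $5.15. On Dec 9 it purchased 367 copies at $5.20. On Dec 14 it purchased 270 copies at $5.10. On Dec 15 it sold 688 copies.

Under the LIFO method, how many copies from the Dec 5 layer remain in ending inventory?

336

Dec 15, 688 sold [LIFO — newest first]: 270 @ $5.10 + 367 @ $5.20 + 51 @ $5.15 = $3,548.05
Ending inventory: 253 @ $6.10 + 336 @ $5.15 = $3,273.70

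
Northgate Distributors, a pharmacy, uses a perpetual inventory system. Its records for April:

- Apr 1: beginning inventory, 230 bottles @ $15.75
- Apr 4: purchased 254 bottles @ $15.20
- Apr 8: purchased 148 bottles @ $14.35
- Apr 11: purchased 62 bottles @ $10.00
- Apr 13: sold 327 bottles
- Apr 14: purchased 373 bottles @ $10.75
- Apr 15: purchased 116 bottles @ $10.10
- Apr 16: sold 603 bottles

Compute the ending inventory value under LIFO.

Apr 13, 327 sold [LIFO — newest first]: 62 @ $10.00 + 148 @ $14.35 + 117 @ $15.20 = $4,522.20
Apr 16, 603 sold [LIFO — newest first]: 116 @ $10.10 + 373 @ $10.75 + 114 @ $15.20 = $6,914.15
Total COGS = $4,522.20 + $6,914.15 = $11,436.35
Ending inventory: 230 @ $15.75 + 23 @ $15.20 = $3,972.10
Check: goods available $15,408.45 = COGS $11,436.35 + ending $3,972.10

Ending inventory = $3,972.10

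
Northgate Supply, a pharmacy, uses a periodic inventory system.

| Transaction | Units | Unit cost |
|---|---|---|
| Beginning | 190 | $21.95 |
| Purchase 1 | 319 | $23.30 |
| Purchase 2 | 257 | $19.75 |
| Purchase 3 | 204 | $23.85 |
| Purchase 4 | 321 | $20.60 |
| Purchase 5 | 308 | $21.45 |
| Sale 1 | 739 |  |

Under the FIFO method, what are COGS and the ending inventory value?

Sale 1 (739) [FIFO — oldest first]: 190 @ $21.95 + 319 @ $23.30 + 230 @ $19.75 = $16,145.70
Ending inventory: 27 @ $19.75 + 204 @ $23.85 + 321 @ $20.60 + 308 @ $21.45 = $18,617.85
Check: goods available $34,763.55 = COGS $16,145.70 + ending $18,617.85

COGS = $16,145.70; ending inventory = $18,617.85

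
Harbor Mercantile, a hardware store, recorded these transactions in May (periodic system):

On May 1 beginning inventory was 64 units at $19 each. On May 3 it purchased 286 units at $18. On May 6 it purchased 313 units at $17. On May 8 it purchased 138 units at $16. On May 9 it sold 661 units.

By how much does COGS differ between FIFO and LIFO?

$342

FIFO COGS: 64 @ $19 + 286 @ $18 + 311 @ $17 = $11,651
LIFO COGS: 138 @ $16 + 313 @ $17 + 210 @ $18 = $11,309
Difference = |$11,651 − $11,309| = $342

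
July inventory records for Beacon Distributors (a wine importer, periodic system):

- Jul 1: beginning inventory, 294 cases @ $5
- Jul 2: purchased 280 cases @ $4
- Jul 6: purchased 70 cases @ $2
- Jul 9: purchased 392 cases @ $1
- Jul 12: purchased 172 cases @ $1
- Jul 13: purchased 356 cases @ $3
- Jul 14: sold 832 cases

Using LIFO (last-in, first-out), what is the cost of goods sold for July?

COGS = $1,544

Jul 14, 832 sold [LIFO — newest first]: 356 @ $3 + 172 @ $1 + 304 @ $1 = $1,544
Ending inventory: 294 @ $5 + 280 @ $4 + 70 @ $2 + 88 @ $1 = $2,818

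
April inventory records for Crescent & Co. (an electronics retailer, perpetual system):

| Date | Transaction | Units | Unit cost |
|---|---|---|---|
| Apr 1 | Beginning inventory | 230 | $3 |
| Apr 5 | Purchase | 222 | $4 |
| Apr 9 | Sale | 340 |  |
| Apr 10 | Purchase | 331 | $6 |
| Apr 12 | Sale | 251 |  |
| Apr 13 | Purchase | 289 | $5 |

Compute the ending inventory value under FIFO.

Ending inventory = $2,597

Apr 9, 340 sold [FIFO — oldest first]: 230 @ $3 + 110 @ $4 = $1,130
Apr 12, 251 sold [FIFO — oldest first]: 112 @ $4 + 139 @ $6 = $1,282
Total COGS = $1,130 + $1,282 = $2,412
Ending inventory: 192 @ $6 + 289 @ $5 = $2,597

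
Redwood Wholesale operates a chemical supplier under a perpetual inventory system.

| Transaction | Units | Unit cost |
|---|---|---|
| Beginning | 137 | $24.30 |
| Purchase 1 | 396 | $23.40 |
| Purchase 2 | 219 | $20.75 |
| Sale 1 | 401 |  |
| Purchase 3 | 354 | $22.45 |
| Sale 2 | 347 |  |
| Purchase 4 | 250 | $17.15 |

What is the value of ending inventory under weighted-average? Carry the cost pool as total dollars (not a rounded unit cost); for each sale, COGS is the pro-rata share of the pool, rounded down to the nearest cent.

Ending inventory = $12,385.60

After Beginning: 137 on hand, pool $3,329.10 (≈ $24.3000 each)
After Purchase 1: 533 on hand, pool $12,595.50 (≈ $23.6313 each)
After Purchase 2: 752 on hand, pool $17,139.75 (≈ $22.7922 each)
Sale 1, sell 401: 401/752 × $17,139.75 → $9,139.68
After Purchase 3: 705 on hand, pool $15,947.37 (≈ $22.6204 each)
Sale 2, sell 347: 347/705 × $15,947.37 → $7,849.27
After Purchase 4: 608 on hand, pool $12,385.60 (≈ $20.3711 each)
Total COGS = $9,139.68 + $7,849.27 = $16,988.95
Ending inventory (cost pool remaining) = $12,385.60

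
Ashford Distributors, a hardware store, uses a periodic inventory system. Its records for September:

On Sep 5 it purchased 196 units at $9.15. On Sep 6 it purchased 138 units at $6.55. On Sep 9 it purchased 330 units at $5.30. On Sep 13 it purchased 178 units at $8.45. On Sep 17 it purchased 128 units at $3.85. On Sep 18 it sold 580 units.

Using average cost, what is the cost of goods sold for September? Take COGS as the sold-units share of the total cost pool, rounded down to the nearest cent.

Sep 18, sell 580: 580/970 × $6,443.20 → $3,852.63
Ending inventory (cost pool remaining) = $2,590.57
Check: goods available $6,443.20 = COGS $3,852.63 + ending $2,590.57

COGS = $3,852.63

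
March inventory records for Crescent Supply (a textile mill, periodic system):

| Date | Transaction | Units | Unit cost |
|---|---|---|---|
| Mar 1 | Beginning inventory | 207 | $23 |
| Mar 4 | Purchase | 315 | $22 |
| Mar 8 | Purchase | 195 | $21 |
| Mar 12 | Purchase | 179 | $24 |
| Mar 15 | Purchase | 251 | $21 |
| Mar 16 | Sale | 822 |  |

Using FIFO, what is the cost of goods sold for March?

Mar 16, 822 sold [FIFO — oldest first]: 207 @ $23 + 315 @ $22 + 195 @ $21 + 105 @ $24 = $18,306
Ending inventory: 74 @ $24 + 251 @ $21 = $7,047
Check: goods available $25,353 = COGS $18,306 + ending $7,047

COGS = $18,306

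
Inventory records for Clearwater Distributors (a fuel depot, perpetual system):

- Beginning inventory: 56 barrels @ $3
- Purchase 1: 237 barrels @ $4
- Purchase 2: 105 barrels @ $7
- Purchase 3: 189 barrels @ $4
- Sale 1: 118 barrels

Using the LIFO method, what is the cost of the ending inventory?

Ending inventory = $2,135

Sale 1 (118) [LIFO — newest first]: 118 @ $4 = $472
Ending inventory: 56 @ $3 + 237 @ $4 + 105 @ $7 + 71 @ $4 = $2,135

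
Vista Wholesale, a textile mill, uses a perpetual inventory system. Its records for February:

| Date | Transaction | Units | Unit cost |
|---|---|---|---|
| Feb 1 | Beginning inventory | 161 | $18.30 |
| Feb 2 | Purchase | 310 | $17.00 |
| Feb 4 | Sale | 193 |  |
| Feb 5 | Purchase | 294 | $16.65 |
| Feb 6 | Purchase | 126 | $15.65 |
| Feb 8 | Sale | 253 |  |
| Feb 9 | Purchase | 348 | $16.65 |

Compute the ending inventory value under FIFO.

Feb 4, 193 sold [FIFO — oldest first]: 161 @ $18.30 + 32 @ $17.00 = $3,490.30
Feb 8, 253 sold [FIFO — oldest first]: 253 @ $17.00 = $4,301.00
Total COGS = $3,490.30 + $4,301.00 = $7,791.30
Ending inventory: 25 @ $17.00 + 294 @ $16.65 + 126 @ $15.65 + 348 @ $16.65 = $13,086.20
Check: goods available $20,877.50 = COGS $7,791.30 + ending $13,086.20

Ending inventory = $13,086.20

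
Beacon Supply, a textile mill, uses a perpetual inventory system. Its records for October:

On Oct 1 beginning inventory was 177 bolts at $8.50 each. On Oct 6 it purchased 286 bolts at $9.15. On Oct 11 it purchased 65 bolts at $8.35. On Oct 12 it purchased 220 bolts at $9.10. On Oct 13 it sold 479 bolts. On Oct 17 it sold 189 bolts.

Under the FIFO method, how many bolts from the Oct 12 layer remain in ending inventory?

Oct 13, 479 sold [FIFO — oldest first]: 177 @ $8.50 + 286 @ $9.15 + 16 @ $8.35 = $4,255.00
Oct 17, 189 sold [FIFO — oldest first]: 49 @ $8.35 + 140 @ $9.10 = $1,683.15
Total COGS = $4,255.00 + $1,683.15 = $5,938.15
Ending inventory: 80 @ $9.10 = $728.00

80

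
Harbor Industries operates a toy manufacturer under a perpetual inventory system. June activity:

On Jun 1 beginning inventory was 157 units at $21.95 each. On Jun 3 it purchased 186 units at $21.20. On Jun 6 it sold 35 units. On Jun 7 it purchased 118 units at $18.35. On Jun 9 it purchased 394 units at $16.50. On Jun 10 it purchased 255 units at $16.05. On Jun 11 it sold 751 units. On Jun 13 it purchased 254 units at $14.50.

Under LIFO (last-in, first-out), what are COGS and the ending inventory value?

COGS = $13,207.45; ending inventory = $10,623.95

Jun 6, 35 sold [LIFO — newest first]: 35 @ $21.20 = $742.00
Jun 11, 751 sold [LIFO — newest first]: 255 @ $16.05 + 394 @ $16.50 + 102 @ $18.35 = $12,465.45
Total COGS = $742.00 + $12,465.45 = $13,207.45
Ending inventory: 157 @ $21.95 + 151 @ $21.20 + 16 @ $18.35 + 254 @ $14.50 = $10,623.95
Check: goods available $23,831.40 = COGS $13,207.45 + ending $10,623.95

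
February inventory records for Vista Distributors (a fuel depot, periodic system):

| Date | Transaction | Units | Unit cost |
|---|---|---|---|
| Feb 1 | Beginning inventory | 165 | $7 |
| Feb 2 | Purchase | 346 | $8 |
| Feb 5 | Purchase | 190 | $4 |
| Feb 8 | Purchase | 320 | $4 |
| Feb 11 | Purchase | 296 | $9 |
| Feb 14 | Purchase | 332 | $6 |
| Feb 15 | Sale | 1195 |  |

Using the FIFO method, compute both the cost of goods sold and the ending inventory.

COGS = $7,529; ending inventory = $3,090

Feb 15, 1195 sold [FIFO — oldest first]: 165 @ $7 + 346 @ $8 + 190 @ $4 + 320 @ $4 + 174 @ $9 = $7,529
Ending inventory: 122 @ $9 + 332 @ $6 = $3,090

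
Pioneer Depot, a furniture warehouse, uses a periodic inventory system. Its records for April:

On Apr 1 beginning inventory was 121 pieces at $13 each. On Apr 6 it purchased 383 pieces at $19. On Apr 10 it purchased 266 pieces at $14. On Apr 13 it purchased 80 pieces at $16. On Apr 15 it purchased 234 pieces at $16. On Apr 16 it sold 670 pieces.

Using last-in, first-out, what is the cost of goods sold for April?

Apr 16, 670 sold [LIFO — newest first]: 234 @ $16 + 80 @ $16 + 266 @ $14 + 90 @ $19 = $10,458
Ending inventory: 121 @ $13 + 293 @ $19 = $7,140

COGS = $10,458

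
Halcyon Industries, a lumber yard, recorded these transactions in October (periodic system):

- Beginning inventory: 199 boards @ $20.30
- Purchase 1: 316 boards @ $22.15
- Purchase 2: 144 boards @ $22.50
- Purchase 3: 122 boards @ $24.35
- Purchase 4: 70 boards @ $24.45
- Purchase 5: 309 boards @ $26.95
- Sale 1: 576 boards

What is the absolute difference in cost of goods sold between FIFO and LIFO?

$2,285.65

FIFO COGS: 199 @ $20.30 + 316 @ $22.15 + 61 @ $22.50 = $12,411.60
LIFO COGS: 309 @ $26.95 + 70 @ $24.45 + 122 @ $24.35 + 75 @ $22.50 = $14,697.25
Difference = |$12,411.60 − $14,697.25| = $2,285.65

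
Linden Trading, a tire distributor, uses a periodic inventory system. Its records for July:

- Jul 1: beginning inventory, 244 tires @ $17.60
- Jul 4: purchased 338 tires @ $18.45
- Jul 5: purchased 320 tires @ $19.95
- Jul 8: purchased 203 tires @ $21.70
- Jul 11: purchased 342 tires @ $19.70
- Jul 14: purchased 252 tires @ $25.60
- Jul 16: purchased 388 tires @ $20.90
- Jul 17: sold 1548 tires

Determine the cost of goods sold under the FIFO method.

COGS = $30,642.60

Jul 17, 1548 sold [FIFO — oldest first]: 244 @ $17.60 + 338 @ $18.45 + 320 @ $19.95 + 203 @ $21.70 + 342 @ $19.70 + 101 @ $25.60 = $30,642.60
Ending inventory: 151 @ $25.60 + 388 @ $20.90 = $11,974.80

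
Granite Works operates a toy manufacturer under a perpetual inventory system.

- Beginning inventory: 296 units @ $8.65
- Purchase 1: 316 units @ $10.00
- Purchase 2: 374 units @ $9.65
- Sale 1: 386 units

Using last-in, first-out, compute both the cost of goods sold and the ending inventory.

COGS = $3,729.10; ending inventory = $5,600.40

Sale 1 (386) [LIFO — newest first]: 374 @ $9.65 + 12 @ $10.00 = $3,729.10
Ending inventory: 296 @ $8.65 + 304 @ $10.00 = $5,600.40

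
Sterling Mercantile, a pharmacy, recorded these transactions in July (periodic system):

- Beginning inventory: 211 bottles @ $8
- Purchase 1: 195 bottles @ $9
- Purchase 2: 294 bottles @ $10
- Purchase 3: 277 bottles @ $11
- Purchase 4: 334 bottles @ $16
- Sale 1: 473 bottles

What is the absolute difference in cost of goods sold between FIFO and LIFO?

FIFO COGS: 211 @ $8 + 195 @ $9 + 67 @ $10 = $4,113
LIFO COGS: 334 @ $16 + 139 @ $11 = $6,873
Difference = |$4,113 − $6,873| = $2,760

$2,760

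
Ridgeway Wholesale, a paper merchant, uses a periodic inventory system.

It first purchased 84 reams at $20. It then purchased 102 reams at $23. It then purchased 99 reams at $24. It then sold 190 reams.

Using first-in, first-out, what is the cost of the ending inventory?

Sale 1 (190) [FIFO — oldest first]: 84 @ $20 + 102 @ $23 + 4 @ $24 = $4,122
Ending inventory: 95 @ $24 = $2,280

Ending inventory = $2,280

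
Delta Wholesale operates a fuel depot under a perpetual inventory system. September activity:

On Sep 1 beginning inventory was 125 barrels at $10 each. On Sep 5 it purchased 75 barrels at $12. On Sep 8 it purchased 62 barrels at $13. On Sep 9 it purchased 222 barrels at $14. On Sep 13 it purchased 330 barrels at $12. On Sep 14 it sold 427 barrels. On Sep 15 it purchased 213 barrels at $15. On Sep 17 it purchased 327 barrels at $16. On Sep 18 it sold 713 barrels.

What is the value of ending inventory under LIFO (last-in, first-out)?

Sep 14, 427 sold [LIFO — newest first]: 330 @ $12 + 97 @ $14 = $5,318
Sep 18, 713 sold [LIFO — newest first]: 327 @ $16 + 213 @ $15 + 125 @ $14 + 48 @ $13 = $10,801
Total COGS = $5,318 + $10,801 = $16,119
Ending inventory: 125 @ $10 + 75 @ $12 + 14 @ $13 = $2,332

Ending inventory = $2,332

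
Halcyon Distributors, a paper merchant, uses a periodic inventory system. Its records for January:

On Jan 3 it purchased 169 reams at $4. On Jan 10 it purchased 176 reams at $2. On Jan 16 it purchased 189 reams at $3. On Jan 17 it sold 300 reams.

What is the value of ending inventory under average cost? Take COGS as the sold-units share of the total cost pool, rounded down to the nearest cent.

Jan 17, sell 300: 300/534 × $1,595.00 → $896.06
Ending inventory (cost pool remaining) = $698.94

Ending inventory = $698.94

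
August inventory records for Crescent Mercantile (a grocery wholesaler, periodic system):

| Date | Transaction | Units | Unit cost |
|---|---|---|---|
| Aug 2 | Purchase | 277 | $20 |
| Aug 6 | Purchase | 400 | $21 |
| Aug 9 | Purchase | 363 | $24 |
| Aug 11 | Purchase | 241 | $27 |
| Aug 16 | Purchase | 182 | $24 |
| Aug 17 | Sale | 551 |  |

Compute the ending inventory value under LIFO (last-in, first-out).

Aug 17, 551 sold [LIFO — newest first]: 182 @ $24 + 241 @ $27 + 128 @ $24 = $13,947
Ending inventory: 277 @ $20 + 400 @ $21 + 235 @ $24 = $19,580
Check: goods available $33,527 = COGS $13,947 + ending $19,580

Ending inventory = $19,580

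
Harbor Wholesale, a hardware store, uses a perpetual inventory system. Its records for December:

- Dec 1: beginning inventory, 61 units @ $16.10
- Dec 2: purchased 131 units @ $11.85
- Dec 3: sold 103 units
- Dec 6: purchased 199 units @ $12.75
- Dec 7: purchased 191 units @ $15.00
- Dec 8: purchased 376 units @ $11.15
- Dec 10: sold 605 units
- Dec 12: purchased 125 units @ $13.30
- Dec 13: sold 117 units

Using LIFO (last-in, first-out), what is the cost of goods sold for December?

COGS = $10,318.55

Dec 3, 103 sold [LIFO — newest first]: 103 @ $11.85 = $1,220.55
Dec 10, 605 sold [LIFO — newest first]: 376 @ $11.15 + 191 @ $15.00 + 38 @ $12.75 = $7,541.90
Dec 13, 117 sold [LIFO — newest first]: 117 @ $13.30 = $1,556.10
Total COGS = $1,220.55 + $7,541.90 + $1,556.10 = $10,318.55
Ending inventory: 61 @ $16.10 + 28 @ $11.85 + 161 @ $12.75 + 8 @ $13.30 = $3,473.05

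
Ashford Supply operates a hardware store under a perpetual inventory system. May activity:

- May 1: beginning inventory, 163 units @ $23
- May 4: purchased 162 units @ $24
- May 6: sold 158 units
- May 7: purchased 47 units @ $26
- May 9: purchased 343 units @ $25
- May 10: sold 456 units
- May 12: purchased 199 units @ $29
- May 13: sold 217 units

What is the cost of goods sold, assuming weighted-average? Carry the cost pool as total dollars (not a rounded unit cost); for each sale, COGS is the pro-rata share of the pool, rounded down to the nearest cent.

After May 1: 163 on hand, pool $3,749.00 (≈ $23.0000 each)
After May 4: 325 on hand, pool $7,637.00 (≈ $23.4985 each)
May 6, sell 158: 158/325 × $7,637.00 → $3,712.75
After May 7: 214 on hand, pool $5,146.25 (≈ $24.0479 each)
After May 9: 557 on hand, pool $13,721.25 (≈ $24.6342 each)
May 10, sell 456: 456/557 × $13,721.25 → $11,233.19
After May 12: 300 on hand, pool $8,259.06 (≈ $27.5302 each)
May 13, sell 217: 217/300 × $8,259.06 → $5,974.05
Total COGS = $3,712.75 + $11,233.19 + $5,974.05 = $20,919.99
Ending inventory (cost pool remaining) = $2,285.01

COGS = $20,919.99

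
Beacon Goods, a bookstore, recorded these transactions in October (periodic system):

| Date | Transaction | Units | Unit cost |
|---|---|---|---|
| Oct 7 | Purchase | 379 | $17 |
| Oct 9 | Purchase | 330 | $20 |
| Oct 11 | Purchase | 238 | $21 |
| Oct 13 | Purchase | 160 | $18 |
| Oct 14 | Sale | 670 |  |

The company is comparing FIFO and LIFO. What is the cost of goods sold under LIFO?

FIFO COGS: 379 @ $17 + 291 @ $20 = $12,263
LIFO COGS: 160 @ $18 + 238 @ $21 + 272 @ $20 = $13,318

COGS = $13,318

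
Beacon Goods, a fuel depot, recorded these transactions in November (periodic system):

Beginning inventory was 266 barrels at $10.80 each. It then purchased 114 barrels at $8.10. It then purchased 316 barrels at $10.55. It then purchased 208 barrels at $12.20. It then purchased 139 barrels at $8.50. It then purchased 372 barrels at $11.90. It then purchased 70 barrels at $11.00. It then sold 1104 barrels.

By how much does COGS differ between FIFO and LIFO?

FIFO COGS: 266 @ $10.80 + 114 @ $8.10 + 316 @ $10.55 + 208 @ $12.20 + 139 @ $8.50 + 61 @ $11.90 = $11,575.00
LIFO COGS: 70 @ $11.00 + 372 @ $11.90 + 139 @ $8.50 + 208 @ $12.20 + 315 @ $10.55 = $12,239.15
Difference = |$11,575.00 − $12,239.15| = $664.15

$664.15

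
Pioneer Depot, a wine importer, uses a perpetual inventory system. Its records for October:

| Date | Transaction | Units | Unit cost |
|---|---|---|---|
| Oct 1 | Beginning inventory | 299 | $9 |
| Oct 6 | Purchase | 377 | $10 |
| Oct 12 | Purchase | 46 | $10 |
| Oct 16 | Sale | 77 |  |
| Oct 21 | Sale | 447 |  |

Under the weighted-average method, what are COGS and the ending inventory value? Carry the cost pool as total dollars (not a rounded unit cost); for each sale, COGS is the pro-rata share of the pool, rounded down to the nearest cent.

COGS = $5,022.99; ending inventory = $1,898.01

After Oct 1: 299 on hand, pool $2,691.00 (≈ $9.0000 each)
After Oct 6: 676 on hand, pool $6,461.00 (≈ $9.5577 each)
After Oct 12: 722 on hand, pool $6,921.00 (≈ $9.5859 each)
Oct 16, sell 77: 77/722 × $6,921.00 → $738.11
Oct 21, sell 447: 447/645 × $6,182.89 → $4,284.88
Total COGS = $738.11 + $4,284.88 = $5,022.99
Ending inventory (cost pool remaining) = $1,898.01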